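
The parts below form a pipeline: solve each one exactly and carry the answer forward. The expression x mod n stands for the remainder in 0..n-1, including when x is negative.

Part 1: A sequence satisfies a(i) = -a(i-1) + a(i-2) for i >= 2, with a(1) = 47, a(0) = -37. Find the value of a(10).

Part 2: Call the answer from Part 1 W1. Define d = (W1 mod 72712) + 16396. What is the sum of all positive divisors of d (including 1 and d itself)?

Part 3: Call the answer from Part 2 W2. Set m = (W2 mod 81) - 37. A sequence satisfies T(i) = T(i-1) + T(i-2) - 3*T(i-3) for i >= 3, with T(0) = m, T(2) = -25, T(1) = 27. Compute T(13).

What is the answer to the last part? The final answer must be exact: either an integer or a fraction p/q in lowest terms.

1197

Part 1: a(2) = -1*(47) + 1*(-37) = -84; iterating: a(2)=-84, a(3)=131, a(4)=-215, a(5)=346, a(6)=-561, a(7)=907, a(8)=-1468, a(9)=2375, a(10)=-3843; answer -3843
Part 2: W1 = -3843; d = 85265; 85265 = 5 * 17053; sigma = (1 + 5) * (1 + 17053) = 6 * 17054 = 102324; answer 102324
Part 3: W2 = 102324; m = -16; T(3) = 1*(-25) + 1*(27) - 3*(-16) = 50; iterating: T(3)=50, T(4)=-56, T(5)=69, T(6)=-137, T(7)=100, T(8)=-244, T(9)=267, T(10)=-277, T(11)=722, T(12)=-356, T(13)=1197; answer 1197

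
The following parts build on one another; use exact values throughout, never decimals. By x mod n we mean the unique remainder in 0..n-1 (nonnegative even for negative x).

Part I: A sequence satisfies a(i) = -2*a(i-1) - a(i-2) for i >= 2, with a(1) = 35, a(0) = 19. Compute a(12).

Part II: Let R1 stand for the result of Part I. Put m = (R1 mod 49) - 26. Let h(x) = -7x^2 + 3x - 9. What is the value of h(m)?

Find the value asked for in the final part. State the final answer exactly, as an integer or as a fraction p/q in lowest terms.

Part I: a(2) = -2*(35) - 1*(19) = -89; iterating: a(2)=-89, a(3)=143, a(4)=-197, a(5)=251, a(6)=-305, a(7)=359, a(8)=-413, a(9)=467, a(10)=-521, a(11)=575, a(12)=-629; answer -629
Part II: R1 = -629; m = -18; -7*(-18)^2 + 3*(-18)^1 - 9 = (-2268) + (-54) + (-9) = -2331; answer -2331

-2331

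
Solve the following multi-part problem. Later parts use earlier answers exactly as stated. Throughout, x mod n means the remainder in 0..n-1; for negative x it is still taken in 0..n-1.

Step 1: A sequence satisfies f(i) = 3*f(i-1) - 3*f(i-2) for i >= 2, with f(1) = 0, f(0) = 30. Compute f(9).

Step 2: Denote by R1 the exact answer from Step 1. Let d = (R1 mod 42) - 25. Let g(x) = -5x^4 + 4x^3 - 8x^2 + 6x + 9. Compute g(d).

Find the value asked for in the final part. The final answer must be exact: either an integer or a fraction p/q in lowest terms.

-14

Step 1: f(2) = 3*(0) - 3*(30) = -90; iterating: f(2)=-90, f(3)=-270, f(4)=-540, f(5)=-810, f(6)=-810, f(7)=0, f(8)=2430, f(9)=7290; answer 7290
Step 2: R1 = 7290; d = -1; -5*(-1)^4 + 4*(-1)^3 - 8*(-1)^2 + 6*(-1)^1 + 9 = (-5) + (-4) + (-8) + (-6) + (9) = -14; answer -14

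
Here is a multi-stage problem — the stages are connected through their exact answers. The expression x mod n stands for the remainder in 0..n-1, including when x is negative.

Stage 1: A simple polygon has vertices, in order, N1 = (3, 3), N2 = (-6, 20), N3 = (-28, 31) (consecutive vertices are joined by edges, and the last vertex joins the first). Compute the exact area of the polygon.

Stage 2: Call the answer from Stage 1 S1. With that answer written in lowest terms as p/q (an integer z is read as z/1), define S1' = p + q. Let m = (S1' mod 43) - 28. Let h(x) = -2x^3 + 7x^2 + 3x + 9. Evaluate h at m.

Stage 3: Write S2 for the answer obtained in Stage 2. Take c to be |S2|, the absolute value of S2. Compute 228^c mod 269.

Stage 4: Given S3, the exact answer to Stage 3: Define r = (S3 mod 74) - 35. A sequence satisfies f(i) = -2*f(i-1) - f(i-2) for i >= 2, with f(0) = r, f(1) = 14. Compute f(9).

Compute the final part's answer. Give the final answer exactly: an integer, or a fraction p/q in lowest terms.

Stage 1: cross terms: (3*20 - -6*3)=78, (-6*31 - -28*20)=374, (-28*3 - 3*31)=-177; twice the area = |275| = 275; area = 275/2; answer 275/2
Stage 2: S1 = 275/2; threaded value p + q = 277; m = -9; -2*(-9)^3 + 7*(-9)^2 + 3*(-9)^1 + 9 = (1458) + (567) + (-27) + (9) = 2007; answer 2007
Stage 3: S2 = 2007; c = 2007; squarings mod 269: 228^1=228, 228^2=67, 228^4=185, 228^8=62, 228^16=78, 228^32=166, 228^64=118, 228^128=205, 228^256=61, 228^512=224, 228^1024=142; 228^2007 = 228^1 * 228^2 * 228^4 * 228^16 * 228^64 * 228^128 * 228^256 * 228^512 * 228^1024 = 151 (mod 269); answer 151
Stage 4: S3 = 151; r = -32; f(2) = -2*(14) - 1*(-32) = 4; iterating: f(2)=4, f(3)=-22, f(4)=40, f(5)=-58, f(6)=76, f(7)=-94, f(8)=112, f(9)=-130; answer -130

-130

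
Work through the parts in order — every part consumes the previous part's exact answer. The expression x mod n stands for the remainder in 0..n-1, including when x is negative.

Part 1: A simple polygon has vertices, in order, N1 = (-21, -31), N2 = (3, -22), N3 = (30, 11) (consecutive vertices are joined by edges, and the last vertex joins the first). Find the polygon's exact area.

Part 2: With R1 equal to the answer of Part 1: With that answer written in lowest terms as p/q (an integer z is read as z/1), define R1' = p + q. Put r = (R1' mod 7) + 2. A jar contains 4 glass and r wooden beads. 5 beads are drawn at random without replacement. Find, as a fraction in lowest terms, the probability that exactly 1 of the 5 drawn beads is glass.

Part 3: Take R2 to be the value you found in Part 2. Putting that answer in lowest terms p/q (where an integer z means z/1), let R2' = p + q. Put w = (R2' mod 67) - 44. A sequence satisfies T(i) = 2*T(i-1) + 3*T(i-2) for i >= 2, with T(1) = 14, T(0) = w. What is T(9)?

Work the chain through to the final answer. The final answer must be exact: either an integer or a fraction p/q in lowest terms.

Part 1: cross terms: (-21*-22 - 3*-31)=555, (3*11 - 30*-22)=693, (30*-31 - -21*11)=-699; twice the area = |549| = 549; area = 549/2; answer 549/2
Part 2: R1 = 549/2; threaded value p + q = 551; r = 7; total draws C(11,5) = 462; favorable C(4,1)*C(7,4) = 140; P = 10/33; answer 10/33
Part 3: R2 = 10/33; threaded value p + q = 43; w = -1; T(2) = 2*(14) + 3*(-1) = 25; iterating: T(2)=25, T(3)=92, T(4)=259, T(5)=794, T(6)=2365, T(7)=7112, T(8)=21319, T(9)=63974; answer 63974

63974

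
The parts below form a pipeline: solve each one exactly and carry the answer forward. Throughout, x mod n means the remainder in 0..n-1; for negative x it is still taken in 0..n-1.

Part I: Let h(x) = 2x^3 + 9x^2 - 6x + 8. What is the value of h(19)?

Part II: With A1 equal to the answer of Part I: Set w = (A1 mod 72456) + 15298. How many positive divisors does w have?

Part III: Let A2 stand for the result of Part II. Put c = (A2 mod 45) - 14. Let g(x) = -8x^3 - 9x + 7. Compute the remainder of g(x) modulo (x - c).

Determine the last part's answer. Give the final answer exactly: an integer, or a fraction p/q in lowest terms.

Part I: 2*(19)^3 + 9*(19)^2 - 6*(19)^1 + 8 = (13718) + (3249) + (-114) + (8) = 16861; answer 16861
Part II: A1 = 16861; w = 32159; 32159 is prime, so its only divisors are 1 and 32159; count = 2; answer 2
Part III: A2 = 2; c = -12; remainder = value at the root: -8*(-12)^3 - 9*(-12)^1 + 7 = (13824) + (108) + (7) = 13939; answer 13939

13939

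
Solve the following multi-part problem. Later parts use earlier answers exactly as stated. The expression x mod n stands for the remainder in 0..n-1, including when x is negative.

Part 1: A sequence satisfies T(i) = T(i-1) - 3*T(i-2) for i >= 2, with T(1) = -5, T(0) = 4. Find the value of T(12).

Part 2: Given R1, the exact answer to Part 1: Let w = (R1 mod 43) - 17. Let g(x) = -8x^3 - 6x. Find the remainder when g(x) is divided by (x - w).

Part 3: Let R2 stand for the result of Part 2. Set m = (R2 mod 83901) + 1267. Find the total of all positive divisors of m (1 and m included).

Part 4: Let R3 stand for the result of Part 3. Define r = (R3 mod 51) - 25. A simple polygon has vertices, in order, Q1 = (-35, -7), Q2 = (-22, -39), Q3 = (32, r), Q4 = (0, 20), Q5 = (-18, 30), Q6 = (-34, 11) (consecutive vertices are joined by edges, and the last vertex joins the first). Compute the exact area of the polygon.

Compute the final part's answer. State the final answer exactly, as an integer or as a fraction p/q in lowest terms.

Part 1: T(2) = 1*(-5) - 3*(4) = -17; iterating: T(2)=-17, T(3)=-2, T(4)=49, T(5)=55, T(6)=-92, T(7)=-257, T(8)=19, T(9)=790, T(10)=733, T(11)=-1637, T(12)=-3836; answer -3836
Part 2: R1 = -3836; w = 17; remainder = value at the root: -8*(17)^3 - 6*(17)^1 = (-39304) + (-102) = -39406; answer -39406
Part 3: R2 = -39406; m = 45762; 45762 = 2 * 3 * 29 * 263; sigma = (1 + 2) * (1 + 3) * (1 + 29) * (1 + 263) = 3 * 4 * 30 * 264 = 95040; answer 95040
Part 4: R3 = 95040; r = 2; cross terms: (-35*-39 - -22*-7)=1211, (-22*2 - 32*-39)=1204, (32*20 - 0*2)=640, (0*30 - -18*20)=360, (-18*11 - -34*30)=822, (-34*-7 - -35*11)=623; twice the area = |4860| = 4860; area = 2430; answer 2430

2430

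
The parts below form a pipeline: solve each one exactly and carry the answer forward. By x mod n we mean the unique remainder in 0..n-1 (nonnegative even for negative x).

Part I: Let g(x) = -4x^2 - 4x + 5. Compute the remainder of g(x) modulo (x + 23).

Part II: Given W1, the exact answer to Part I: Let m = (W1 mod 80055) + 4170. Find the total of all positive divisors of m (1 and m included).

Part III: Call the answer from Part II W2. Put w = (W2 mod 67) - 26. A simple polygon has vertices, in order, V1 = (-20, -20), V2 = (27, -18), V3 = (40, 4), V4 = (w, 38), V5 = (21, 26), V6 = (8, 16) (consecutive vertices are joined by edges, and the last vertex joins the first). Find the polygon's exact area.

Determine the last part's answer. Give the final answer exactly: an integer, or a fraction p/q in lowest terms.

Part I: remainder = value at the root: -4*(-23)^2 - 4*(-23)^1 + 5 = (-2116) + (92) + (5) = -2019; answer -2019
Part II: W1 = -2019; m = 82206; 82206 = 2 * 3^2 * 4567; sigma = (1 + 2) * (1 + 3 + 9) * (1 + 4567) = 3 * 13 * 4568 = 178152; answer 178152
Part III: W2 = 178152; w = 40; cross terms: (-20*-18 - 27*-20)=900, (27*4 - 40*-18)=828, (40*38 - 40*4)=1360, (40*26 - 21*38)=242, (21*16 - 8*26)=128, (8*-20 - -20*16)=160; twice the area = |3618| = 3618; area = 1809; answer 1809

1809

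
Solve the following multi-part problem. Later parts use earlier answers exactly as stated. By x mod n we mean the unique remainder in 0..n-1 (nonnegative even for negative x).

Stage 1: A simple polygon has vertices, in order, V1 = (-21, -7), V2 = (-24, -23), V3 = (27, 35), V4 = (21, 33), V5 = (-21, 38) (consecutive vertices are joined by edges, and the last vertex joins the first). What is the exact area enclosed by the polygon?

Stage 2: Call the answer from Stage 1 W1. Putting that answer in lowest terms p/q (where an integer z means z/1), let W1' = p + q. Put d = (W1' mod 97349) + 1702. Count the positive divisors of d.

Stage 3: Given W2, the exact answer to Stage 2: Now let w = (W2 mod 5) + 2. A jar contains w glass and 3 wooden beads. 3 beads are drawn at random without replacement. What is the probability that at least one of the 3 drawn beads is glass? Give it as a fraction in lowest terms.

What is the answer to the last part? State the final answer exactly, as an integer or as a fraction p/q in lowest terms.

Stage 1: cross terms: (-21*-23 - -24*-7)=315, (-24*35 - 27*-23)=-219, (27*33 - 21*35)=156, (21*38 - -21*33)=1491, (-21*-7 - -21*38)=945; twice the area = |2688| = 2688; area = 1344; answer 1344
Stage 2: W1 = 1344; threaded value p + q = 1345; d = 3047; 3047 = 11 * 277; number of divisors = (1+1) * (1+1) = 4; answer 4
Stage 3: W2 = 4; w = 6; total draws C(9,3) = 84; complement C(3,3) = 1; favorable 84 - 1 = 83; P = 83/84; answer 83/84

83/84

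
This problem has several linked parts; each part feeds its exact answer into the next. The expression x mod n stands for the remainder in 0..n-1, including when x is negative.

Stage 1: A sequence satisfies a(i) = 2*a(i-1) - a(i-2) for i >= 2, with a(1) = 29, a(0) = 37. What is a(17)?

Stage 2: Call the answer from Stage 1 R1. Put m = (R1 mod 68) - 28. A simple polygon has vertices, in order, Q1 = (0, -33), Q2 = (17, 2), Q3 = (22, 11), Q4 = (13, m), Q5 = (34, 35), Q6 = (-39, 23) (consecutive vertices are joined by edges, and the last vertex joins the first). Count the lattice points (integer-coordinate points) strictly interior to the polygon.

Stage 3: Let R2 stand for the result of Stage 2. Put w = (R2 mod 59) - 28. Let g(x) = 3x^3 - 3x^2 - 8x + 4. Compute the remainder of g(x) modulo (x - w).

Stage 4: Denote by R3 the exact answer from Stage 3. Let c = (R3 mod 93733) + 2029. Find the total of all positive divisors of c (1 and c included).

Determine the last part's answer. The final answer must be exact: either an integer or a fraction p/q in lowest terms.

16996

Stage 1: a(2) = 2*(29) - 1*(37) = 21; iterating: a(2)=21, a(3)=13, a(4)=5, a(5)=-3, a(6)=-11, a(7)=-19, a(8)=-27, a(9)=-35, a(10)=-43, a(11)=-51, a(12)=-59, a(13)=-67, a(14)=-75, a(15)=-83, a(16)=-91, a(17)=-99; answer -99
Stage 2: R1 = -99; m = 9; cross terms: (0*2 - 17*-33)=561, (17*11 - 22*2)=143, (22*9 - 13*11)=55, (13*35 - 34*9)=149, (34*23 - -39*35)=2147, (-39*-33 - 0*23)=1287; twice the area = |4342| = 4342; area = 2171; boundary points = 1 + 1 + 1 + 1 + 1 + 1 = 6; strictly interior points = area - boundary/2 + 1 = 2169; answer 2169
Stage 3: R2 = 2169; w = 17; remainder = value at the root: 3*(17)^3 - 3*(17)^2 - 8*(17)^1 + 4 = (14739) + (-867) + (-136) + (4) = 13740; answer 13740
Stage 4: R3 = 13740; c = 15769; 15769 = 13 * 1213; sigma = (1 + 13) * (1 + 1213) = 14 * 1214 = 16996; answer 16996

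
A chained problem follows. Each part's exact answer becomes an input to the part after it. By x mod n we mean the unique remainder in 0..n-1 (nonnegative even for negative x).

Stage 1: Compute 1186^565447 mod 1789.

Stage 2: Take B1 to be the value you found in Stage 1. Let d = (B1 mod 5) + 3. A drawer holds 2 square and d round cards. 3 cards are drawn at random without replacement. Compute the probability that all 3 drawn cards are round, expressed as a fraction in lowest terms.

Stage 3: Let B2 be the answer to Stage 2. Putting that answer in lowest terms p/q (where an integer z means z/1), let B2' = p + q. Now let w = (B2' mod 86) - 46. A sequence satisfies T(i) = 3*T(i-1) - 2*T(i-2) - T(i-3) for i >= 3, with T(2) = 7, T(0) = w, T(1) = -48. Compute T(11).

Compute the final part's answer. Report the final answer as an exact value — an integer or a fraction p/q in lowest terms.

Stage 1: squarings mod 1789: 1186^1=1186, 1186^2=442, 1186^4=363, 1186^8=1172, 1186^16=1421, 1186^32=1249, 1186^64=1782, 1186^128=49, 1186^256=612, 1186^512=643, 1186^1024=190, 1186^2048=320, 1186^4096=427, 1186^8192=1640, 1186^16384=733, 1186^32768=589, 1186^65536=1644, 1186^131072=1346, 1186^262144=1248, 1186^524288=1074; 1186^565447 = 1186^1 * 1186^2 * 1186^4 * 1186^64 * 1186^128 * 1186^8192 * 1186^32768 * 1186^524288 = 1183 (mod 1789); answer 1183
Stage 2: B1 = 1183; d = 6; total draws C(8,3) = 56; favorable C(6,3) = 20; P = 5/14; answer 5/14
Stage 3: B2 = 5/14; threaded value p + q = 19; w = -27; T(3) = 3*(7) - 2*(-48) - 1*(-27) = 144; iterating: T(3)=144, T(4)=466, T(5)=1103, T(6)=2233, T(7)=4027, T(8)=6512, T(9)=9249, T(10)=10696, T(11)=7078; answer 7078

7078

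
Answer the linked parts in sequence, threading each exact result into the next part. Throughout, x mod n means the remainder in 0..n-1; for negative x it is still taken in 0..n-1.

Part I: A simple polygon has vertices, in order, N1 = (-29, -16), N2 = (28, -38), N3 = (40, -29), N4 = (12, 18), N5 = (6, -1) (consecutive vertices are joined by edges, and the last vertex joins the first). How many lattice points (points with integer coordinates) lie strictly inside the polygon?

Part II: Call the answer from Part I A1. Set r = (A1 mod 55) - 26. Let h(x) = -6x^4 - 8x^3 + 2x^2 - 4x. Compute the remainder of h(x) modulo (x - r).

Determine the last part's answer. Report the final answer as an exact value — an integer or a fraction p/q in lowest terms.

Part I: cross terms: (-29*-38 - 28*-16)=1550, (28*-29 - 40*-38)=708, (40*18 - 12*-29)=1068, (12*-1 - 6*18)=-120, (6*-16 - -29*-1)=-125; twice the area = |3081| = 3081; area = 3081/2; boundary points = 1 + 3 + 1 + 1 + 5 = 11; strictly interior points = area - boundary/2 + 1 = 1536; answer 1536
Part II: A1 = 1536; r = 25; remainder = value at the root: -6*(25)^4 - 8*(25)^3 + 2*(25)^2 - 4*(25)^1 = (-2343750) + (-125000) + (1250) + (-100) = -2467600; answer -2467600

-2467600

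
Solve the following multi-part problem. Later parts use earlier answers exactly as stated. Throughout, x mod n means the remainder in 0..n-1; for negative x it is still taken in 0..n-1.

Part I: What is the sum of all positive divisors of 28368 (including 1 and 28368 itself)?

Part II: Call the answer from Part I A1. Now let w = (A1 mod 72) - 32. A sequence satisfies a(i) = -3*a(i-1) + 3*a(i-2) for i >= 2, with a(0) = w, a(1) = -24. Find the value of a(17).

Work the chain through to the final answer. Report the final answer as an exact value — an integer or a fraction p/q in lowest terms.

Part I: 28368 = 2^4 * 3^2 * 197; sigma = (1 + 2 + 4 + 8 + 16) * (1 + 3 + 9) * (1 + 197) = 31 * 13 * 198 = 79794; answer 79794
Part II: A1 = 79794; w = -14; a(2) = -3*(-24) + 3*(-14) = 30; iterating: a(2)=30, a(3)=-162, a(4)=576, a(5)=-2214, a(6)=8370, a(7)=-31752, a(8)=120366, a(9)=-456354, a(10)=1730160, a(11)=-6559542, a(12)=24869106, a(13)=-94285944, a(14)=357465150, a(15)=-1355253282, a(16)=5138155296, a(17)=-19480225734; answer -19480225734

-19480225734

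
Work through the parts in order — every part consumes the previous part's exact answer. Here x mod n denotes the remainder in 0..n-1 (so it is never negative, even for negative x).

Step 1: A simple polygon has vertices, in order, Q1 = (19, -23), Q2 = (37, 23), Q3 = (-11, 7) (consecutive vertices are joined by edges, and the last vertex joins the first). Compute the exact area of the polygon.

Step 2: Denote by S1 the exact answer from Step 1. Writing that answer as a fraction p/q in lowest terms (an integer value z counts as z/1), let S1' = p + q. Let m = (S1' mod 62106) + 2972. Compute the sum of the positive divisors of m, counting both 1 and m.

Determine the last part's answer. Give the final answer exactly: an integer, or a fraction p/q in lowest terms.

Step 1: cross terms: (19*23 - 37*-23)=1288, (37*7 - -11*23)=512, (-11*-23 - 19*7)=120; twice the area = |1920| = 1920; area = 960; answer 960
Step 2: S1 = 960; threaded value p + q = 961; m = 3933; 3933 = 3^2 * 19 * 23; sigma = (1 + 3 + 9) * (1 + 19) * (1 + 23) = 13 * 20 * 24 = 6240; answer 6240

6240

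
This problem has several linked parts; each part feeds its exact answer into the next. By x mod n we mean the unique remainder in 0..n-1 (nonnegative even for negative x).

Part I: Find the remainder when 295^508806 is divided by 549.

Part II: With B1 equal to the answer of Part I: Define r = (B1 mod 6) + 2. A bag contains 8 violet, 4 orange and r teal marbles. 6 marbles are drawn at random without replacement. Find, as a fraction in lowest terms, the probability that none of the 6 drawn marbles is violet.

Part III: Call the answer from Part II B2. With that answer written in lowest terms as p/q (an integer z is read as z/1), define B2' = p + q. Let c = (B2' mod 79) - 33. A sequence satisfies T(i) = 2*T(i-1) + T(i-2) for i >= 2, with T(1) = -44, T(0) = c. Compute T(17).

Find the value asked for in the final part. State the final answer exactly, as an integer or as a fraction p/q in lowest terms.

-63197612

Part I: squarings mod 549: 295^1=295, 295^2=283, 295^4=484, 295^8=382, 295^16=439, 295^32=22, 295^64=484, 295^128=382, 295^256=439, 295^512=22, 295^1024=484, 295^2048=382, 295^4096=439, 295^8192=22, 295^16384=484, 295^32768=382, 295^65536=439, 295^131072=22, 295^262144=484; 295^508806 = 295^2 * 295^4 * 295^128 * 295^256 * 295^512 * 295^16384 * 295^32768 * 295^65536 * 295^131072 * 295^262144 = 271 (mod 549); answer 271
Part II: B1 = 271; r = 3; total draws C(15,6) = 5005; favorable C(7,6) = 7; P = 1/715; answer 1/715
Part III: B2 = 1/715; threaded value p + q = 716; c = -28; T(2) = 2*(-44) + 1*(-28) = -116; iterating: T(2)=-116, T(3)=-276, T(4)=-668, T(5)=-1612, T(6)=-3892, T(7)=-9396, T(8)=-22684, T(9)=-54764, T(10)=-132212, T(11)=-319188, T(12)=-770588, T(13)=-1860364, T(14)=-4491316, T(15)=-10842996, T(16)=-26177308, T(17)=-63197612; answer -63197612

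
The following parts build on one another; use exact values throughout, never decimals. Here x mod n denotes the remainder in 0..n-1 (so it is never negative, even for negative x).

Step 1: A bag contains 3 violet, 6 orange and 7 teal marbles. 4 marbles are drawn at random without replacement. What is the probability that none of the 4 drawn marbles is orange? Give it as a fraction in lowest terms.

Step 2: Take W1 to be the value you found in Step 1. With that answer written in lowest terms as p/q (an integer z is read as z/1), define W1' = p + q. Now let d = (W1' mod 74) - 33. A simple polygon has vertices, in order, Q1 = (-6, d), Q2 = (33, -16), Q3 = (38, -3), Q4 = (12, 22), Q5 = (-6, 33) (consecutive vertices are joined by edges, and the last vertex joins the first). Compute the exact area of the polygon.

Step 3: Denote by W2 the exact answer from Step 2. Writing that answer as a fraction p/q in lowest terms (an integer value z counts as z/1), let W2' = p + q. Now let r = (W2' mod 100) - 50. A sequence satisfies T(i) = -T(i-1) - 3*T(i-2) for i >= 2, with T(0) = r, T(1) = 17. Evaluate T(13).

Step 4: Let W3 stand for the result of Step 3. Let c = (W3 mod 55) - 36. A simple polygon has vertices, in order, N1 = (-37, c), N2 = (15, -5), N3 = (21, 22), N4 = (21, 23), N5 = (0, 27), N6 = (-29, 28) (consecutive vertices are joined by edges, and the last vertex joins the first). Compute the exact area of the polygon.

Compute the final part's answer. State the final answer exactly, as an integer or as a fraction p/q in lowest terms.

2543/2

Step 1: total draws C(16,4) = 1820; favorable C(10,4) = 210; P = 3/26; answer 3/26
Step 2: W1 = 3/26; threaded value p + q = 29; d = -4; cross terms: (-6*-16 - 33*-4)=228, (33*-3 - 38*-16)=509, (38*22 - 12*-3)=872, (12*33 - -6*22)=528, (-6*-4 - -6*33)=222; twice the area = |2359| = 2359; area = 2359/2; answer 2359/2
Step 3: W2 = 2359/2; threaded value p + q = 2361; r = 11; T(2) = -1*(17) - 3*(11) = -50; iterating: T(2)=-50, T(3)=-1, T(4)=151, T(5)=-148, T(6)=-305, T(7)=749, T(8)=166, T(9)=-2413, T(10)=1915, T(11)=5324, T(12)=-11069, T(13)=-4903; answer -4903
Step 4: W3 = -4903; c = 11; cross terms: (-37*-5 - 15*11)=20, (15*22 - 21*-5)=435, (21*23 - 21*22)=21, (21*27 - 0*23)=567, (0*28 - -29*27)=783, (-29*11 - -37*28)=717; twice the area = |2543| = 2543; area = 2543/2; answer 2543/2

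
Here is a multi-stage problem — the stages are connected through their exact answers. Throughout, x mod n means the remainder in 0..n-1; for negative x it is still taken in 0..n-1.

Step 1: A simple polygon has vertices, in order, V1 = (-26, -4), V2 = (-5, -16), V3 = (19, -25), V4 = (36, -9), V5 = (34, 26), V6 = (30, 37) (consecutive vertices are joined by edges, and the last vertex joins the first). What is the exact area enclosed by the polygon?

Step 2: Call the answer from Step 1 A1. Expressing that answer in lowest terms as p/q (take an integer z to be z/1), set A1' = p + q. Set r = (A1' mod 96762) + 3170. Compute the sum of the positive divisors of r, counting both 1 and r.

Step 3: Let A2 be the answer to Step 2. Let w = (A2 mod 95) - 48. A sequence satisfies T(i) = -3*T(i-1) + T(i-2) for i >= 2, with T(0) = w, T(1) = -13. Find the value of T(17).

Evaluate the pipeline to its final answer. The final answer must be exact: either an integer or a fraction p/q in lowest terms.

Step 1: cross terms: (-26*-16 - -5*-4)=396, (-5*-25 - 19*-16)=429, (19*-9 - 36*-25)=729, (36*26 - 34*-9)=1242, (34*37 - 30*26)=478, (30*-4 - -26*37)=842; twice the area = |4116| = 4116; area = 2058; answer 2058
Step 2: A1 = 2058; threaded value p + q = 2059; r = 5229; 5229 = 3^2 * 7 * 83; sigma = (1 + 3 + 9) * (1 + 7) * (1 + 83) = 13 * 8 * 84 = 8736; answer 8736
Step 3: A2 = 8736; w = 43; T(2) = -3*(-13) + 1*(43) = 82; iterating: T(2)=82, T(3)=-259, T(4)=859, T(5)=-2836, T(6)=9367, T(7)=-30937, T(8)=102178, T(9)=-337471, T(10)=1114591, T(11)=-3681244, T(12)=12158323, T(13)=-40156213, T(14)=132626962, T(15)=-438037099, T(16)=1446738259, T(17)=-4778251876; answer -4778251876

-4778251876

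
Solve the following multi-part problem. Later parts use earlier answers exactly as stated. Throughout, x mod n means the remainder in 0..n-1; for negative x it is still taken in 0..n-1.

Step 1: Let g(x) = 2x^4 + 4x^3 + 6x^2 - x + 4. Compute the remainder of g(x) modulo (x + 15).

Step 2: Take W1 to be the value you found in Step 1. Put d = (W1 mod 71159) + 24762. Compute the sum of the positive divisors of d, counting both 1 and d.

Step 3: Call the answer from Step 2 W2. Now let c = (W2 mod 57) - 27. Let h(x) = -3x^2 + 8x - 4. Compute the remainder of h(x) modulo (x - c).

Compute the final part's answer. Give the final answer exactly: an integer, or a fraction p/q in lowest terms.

Step 1: remainder = value at the root: 2*(-15)^4 + 4*(-15)^3 + 6*(-15)^2 - 1*(-15)^1 + 4 = (101250) + (-13500) + (1350) + (15) + (4) = 89119; answer 89119
Step 2: W1 = 89119; d = 42722; 42722 = 2 * 41 * 521; sigma = (1 + 2) * (1 + 41) * (1 + 521) = 3 * 42 * 522 = 65772; answer 65772
Step 3: W2 = 65772; c = 24; remainder = value at the root: -3*(24)^2 + 8*(24)^1 - 4 = (-1728) + (192) + (-4) = -1540; answer -1540

-1540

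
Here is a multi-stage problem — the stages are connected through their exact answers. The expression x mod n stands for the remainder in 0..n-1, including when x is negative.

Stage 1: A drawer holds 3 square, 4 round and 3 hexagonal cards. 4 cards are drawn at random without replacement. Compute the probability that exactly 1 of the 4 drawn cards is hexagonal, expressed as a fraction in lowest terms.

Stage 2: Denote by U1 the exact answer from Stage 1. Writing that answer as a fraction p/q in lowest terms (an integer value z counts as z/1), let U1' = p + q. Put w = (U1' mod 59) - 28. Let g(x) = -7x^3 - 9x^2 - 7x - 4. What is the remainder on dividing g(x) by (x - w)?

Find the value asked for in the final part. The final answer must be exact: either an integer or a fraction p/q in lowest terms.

103921

Stage 1: total draws C(10,4) = 210; favorable C(3,1)*C(7,3) = 105; P = 1/2; answer 1/2
Stage 2: U1 = 1/2; threaded value p + q = 3; w = -25; remainder = value at the root: -7*(-25)^3 - 9*(-25)^2 - 7*(-25)^1 - 4 = (109375) + (-5625) + (175) + (-4) = 103921; answer 103921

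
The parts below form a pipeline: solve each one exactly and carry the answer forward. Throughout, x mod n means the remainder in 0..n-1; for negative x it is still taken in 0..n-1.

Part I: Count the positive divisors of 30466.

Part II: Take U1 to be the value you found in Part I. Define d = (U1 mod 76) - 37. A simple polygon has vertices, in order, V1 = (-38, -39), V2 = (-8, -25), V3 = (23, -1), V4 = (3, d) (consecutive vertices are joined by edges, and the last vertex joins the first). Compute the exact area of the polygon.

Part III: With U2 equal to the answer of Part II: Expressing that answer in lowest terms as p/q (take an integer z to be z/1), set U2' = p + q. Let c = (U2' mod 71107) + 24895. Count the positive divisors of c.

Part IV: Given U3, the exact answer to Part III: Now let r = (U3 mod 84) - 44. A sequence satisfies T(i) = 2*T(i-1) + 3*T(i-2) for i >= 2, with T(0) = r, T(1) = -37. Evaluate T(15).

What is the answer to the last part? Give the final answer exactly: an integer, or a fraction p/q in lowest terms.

-283390891

Part I: 30466 = 2 * 15233; number of divisors = (1+1) * (1+1) = 4; answer 4
Part II: U1 = 4; d = -33; cross terms: (-38*-25 - -8*-39)=638, (-8*-1 - 23*-25)=583, (23*-33 - 3*-1)=-756, (3*-39 - -38*-33)=-1371; twice the area = |-906| = 906; area = 453; answer 453
Part III: U2 = 453; threaded value p + q = 454; c = 25349; 25349 is prime, so its only divisors are 1 and 25349; count = 2; answer 2
Part IV: U3 = 2; r = -42; T(2) = 2*(-37) + 3*(-42) = -200; iterating: T(2)=-200, T(3)=-511, T(4)=-1622, T(5)=-4777, T(6)=-14420, T(7)=-43171, T(8)=-129602, T(9)=-388717, T(10)=-1166240, T(11)=-3498631, T(12)=-10495982, T(13)=-31487857, T(14)=-94463660, T(15)=-283390891; answer -283390891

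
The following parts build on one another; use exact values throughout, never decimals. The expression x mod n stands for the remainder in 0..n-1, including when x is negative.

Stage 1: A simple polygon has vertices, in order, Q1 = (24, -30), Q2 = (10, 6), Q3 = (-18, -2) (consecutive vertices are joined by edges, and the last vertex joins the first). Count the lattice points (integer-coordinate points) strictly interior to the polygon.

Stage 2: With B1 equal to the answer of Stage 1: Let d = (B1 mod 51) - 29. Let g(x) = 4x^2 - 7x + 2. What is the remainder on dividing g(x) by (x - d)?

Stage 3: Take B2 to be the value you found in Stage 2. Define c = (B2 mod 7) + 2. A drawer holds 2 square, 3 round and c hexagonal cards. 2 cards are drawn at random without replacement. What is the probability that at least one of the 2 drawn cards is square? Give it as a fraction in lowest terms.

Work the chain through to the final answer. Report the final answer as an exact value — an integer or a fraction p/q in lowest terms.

19/55

Stage 1: cross terms: (24*6 - 10*-30)=444, (10*-2 - -18*6)=88, (-18*-30 - 24*-2)=588; twice the area = |1120| = 1120; area = 560; boundary points = 2 + 4 + 14 = 20; strictly interior points = area - boundary/2 + 1 = 551; answer 551
Stage 2: B1 = 551; d = 12; remainder = value at the root: 4*(12)^2 - 7*(12)^1 + 2 = (576) + (-84) + (2) = 494; answer 494
Stage 3: B2 = 494; c = 6; total draws C(11,2) = 55; complement C(9,2) = 36; favorable 55 - 36 = 19; P = 19/55; answer 19/55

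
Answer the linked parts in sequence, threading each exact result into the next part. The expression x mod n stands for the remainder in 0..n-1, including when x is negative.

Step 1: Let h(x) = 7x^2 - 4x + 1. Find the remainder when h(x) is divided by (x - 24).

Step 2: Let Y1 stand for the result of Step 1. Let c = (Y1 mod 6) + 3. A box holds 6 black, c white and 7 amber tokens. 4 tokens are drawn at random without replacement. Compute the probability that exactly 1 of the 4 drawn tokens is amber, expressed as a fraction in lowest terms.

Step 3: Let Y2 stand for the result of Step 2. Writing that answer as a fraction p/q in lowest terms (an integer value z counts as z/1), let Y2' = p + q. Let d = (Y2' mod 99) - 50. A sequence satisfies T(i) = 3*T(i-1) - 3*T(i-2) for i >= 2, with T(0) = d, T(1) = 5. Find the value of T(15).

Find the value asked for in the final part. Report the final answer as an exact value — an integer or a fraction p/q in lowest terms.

Step 1: remainder = value at the root: 7*(24)^2 - 4*(24)^1 + 1 = (4032) + (-96) + (1) = 3937; answer 3937
Step 2: Y1 = 3937; c = 4; total draws C(17,4) = 2380; favorable C(7,1)*C(10,3) = 840; P = 6/17; answer 6/17
Step 3: Y2 = 6/17; threaded value p + q = 23; d = -27; T(2) = 3*(5) - 3*(-27) = 96; iterating: T(2)=96, T(3)=273, T(4)=531, T(5)=774, T(6)=729, T(7)=-135, T(8)=-2592, T(9)=-7371, T(10)=-14337, T(11)=-20898, T(12)=-19683, T(13)=3645, T(14)=69984, T(15)=199017; answer 199017

199017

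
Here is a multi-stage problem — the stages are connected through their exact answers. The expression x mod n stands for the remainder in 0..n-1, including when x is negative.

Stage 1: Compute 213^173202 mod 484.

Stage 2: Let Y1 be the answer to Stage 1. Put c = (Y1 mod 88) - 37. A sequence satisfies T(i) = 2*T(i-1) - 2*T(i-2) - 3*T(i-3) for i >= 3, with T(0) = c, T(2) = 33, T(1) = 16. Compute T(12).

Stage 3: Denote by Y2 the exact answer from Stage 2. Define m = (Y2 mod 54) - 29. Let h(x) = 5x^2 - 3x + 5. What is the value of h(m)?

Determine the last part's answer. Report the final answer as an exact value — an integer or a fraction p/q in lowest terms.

Stage 1: squarings mod 484: 213^1=213, 213^2=357, 213^4=157, 213^8=449, 213^16=257, 213^32=225, 213^64=289, 213^128=273, 213^256=477, 213^512=49, 213^1024=465, 213^2048=361, 213^4096=125, 213^8192=137, 213^16384=377, 213^32768=317, 213^65536=301, 213^131072=93; 213^173202 = 213^2 * 213^16 * 213^128 * 213^1024 * 213^8192 * 213^32768 * 213^131072 = 93 (mod 484); answer 93
Stage 2: Y1 = 93; c = -32; T(3) = 2*(33) - 2*(16) - 3*(-32) = 130; iterating: T(3)=130, T(4)=146, T(5)=-67, T(6)=-816, T(7)=-1936, T(8)=-2039, T(9)=2242, T(10)=14370, T(11)=30373, T(12)=25280; answer 25280
Stage 3: Y2 = 25280; m = -21; 5*(-21)^2 - 3*(-21)^1 + 5 = (2205) + (63) + (5) = 2273; answer 2273

2273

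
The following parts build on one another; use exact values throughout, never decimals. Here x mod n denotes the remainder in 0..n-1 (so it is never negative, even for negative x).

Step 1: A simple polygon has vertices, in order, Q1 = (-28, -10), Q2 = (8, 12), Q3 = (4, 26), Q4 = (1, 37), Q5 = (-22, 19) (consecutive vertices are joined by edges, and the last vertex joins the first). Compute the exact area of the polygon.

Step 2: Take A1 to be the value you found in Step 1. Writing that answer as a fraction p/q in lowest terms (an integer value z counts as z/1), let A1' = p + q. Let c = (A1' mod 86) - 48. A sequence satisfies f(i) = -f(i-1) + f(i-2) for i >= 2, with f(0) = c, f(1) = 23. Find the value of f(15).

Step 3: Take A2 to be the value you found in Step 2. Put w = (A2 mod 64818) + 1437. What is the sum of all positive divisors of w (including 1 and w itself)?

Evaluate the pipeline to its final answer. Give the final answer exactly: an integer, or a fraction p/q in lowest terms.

15552

Step 1: cross terms: (-28*12 - 8*-10)=-256, (8*26 - 4*12)=160, (4*37 - 1*26)=122, (1*19 - -22*37)=833, (-22*-10 - -28*19)=752; twice the area = |1611| = 1611; area = 1611/2; answer 1611/2
Step 2: A1 = 1611/2; threaded value p + q = 1613; c = 17; f(2) = -1*(23) + 1*(17) = -6; iterating: f(2)=-6, f(3)=29, f(4)=-35, f(5)=64, f(6)=-99, f(7)=163, f(8)=-262, f(9)=425, f(10)=-687, f(11)=1112, f(12)=-1799, f(13)=2911, f(14)=-4710, f(15)=7621; answer 7621
Step 3: A2 = 7621; w = 9058; 9058 = 2 * 7 * 647; sigma = (1 + 2) * (1 + 7) * (1 + 647) = 3 * 8 * 648 = 15552; answer 15552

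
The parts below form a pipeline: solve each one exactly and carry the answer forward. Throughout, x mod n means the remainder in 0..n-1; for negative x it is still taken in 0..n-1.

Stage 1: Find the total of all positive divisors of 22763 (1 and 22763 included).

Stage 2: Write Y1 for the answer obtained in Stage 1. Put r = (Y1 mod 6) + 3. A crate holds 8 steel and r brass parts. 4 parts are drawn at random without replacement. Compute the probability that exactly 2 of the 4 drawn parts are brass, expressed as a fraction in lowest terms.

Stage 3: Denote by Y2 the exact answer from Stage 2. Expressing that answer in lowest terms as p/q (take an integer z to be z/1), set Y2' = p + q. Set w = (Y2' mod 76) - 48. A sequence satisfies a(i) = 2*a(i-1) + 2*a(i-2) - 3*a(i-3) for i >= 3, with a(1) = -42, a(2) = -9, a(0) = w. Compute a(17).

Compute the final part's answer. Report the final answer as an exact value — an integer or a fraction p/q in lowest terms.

-15043563

Stage 1: 22763 = 13 * 17 * 103; sigma = (1 + 13) * (1 + 17) * (1 + 103) = 14 * 18 * 104 = 26208; answer 26208
Stage 2: Y1 = 26208; r = 3; total draws C(11,4) = 330; favorable C(3,2)*C(8,2) = 84; P = 14/55; answer 14/55
Stage 3: Y2 = 14/55; threaded value p + q = 69; w = 21; a(3) = 2*(-9) + 2*(-42) - 3*(21) = -165; iterating: a(3)=-165, a(4)=-222, a(5)=-747, a(6)=-1443, a(7)=-3714, a(8)=-8073, a(9)=-19245, a(10)=-43494, a(11)=-101259, a(12)=-231771, a(13)=-535578, a(14)=-1230921, a(15)=-2837685, a(16)=-6530478, a(17)=-15043563; answer -15043563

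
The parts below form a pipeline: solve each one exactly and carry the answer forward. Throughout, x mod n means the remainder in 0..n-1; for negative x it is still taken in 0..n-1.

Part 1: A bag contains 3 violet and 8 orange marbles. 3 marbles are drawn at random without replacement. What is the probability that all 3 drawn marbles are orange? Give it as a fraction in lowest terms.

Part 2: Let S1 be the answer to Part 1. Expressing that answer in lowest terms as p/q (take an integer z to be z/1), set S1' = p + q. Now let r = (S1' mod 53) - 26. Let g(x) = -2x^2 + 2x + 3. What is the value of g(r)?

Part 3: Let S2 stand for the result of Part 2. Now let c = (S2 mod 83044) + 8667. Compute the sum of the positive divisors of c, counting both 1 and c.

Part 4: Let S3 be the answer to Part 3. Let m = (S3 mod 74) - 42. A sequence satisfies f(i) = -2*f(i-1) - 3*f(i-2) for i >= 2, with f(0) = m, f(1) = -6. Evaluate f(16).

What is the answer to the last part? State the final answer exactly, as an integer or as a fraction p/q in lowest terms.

279582

Part 1: total draws C(11,3) = 165; favorable C(8,3) = 56; P = 56/165; answer 56/165
Part 2: S1 = 56/165; threaded value p + q = 221; r = -17; -2*(-17)^2 + 2*(-17)^1 + 3 = (-578) + (-34) + (3) = -609; answer -609
Part 3: S2 = -609; c = 91102; 91102 = 2 * 11 * 41 * 101; sigma = (1 + 2) * (1 + 11) * (1 + 41) * (1 + 101) = 3 * 12 * 42 * 102 = 154224; answer 154224
Part 4: S3 = 154224; m = -34; f(2) = -2*(-6) - 3*(-34) = 114; iterating: f(2)=114, f(3)=-210, f(4)=78, f(5)=474, f(6)=-1182, f(7)=942, f(8)=1662, f(9)=-6150, f(10)=7314, f(11)=3822, f(12)=-29586, f(13)=47706, f(14)=-6654, f(15)=-129810, f(16)=279582; answer 279582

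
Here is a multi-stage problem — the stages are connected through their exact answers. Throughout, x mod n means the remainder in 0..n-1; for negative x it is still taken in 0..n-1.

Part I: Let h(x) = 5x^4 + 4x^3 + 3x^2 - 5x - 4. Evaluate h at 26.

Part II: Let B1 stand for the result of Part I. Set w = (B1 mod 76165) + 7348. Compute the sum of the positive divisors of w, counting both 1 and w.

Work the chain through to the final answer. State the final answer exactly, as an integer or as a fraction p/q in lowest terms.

191520

Part I: 5*(26)^4 + 4*(26)^3 + 3*(26)^2 - 5*(26)^1 - 4 = (2284880) + (70304) + (2028) + (-130) + (-4) = 2357078; answer 2357078
Part II: B1 = 2357078; w = 79476; 79476 = 2^2 * 3 * 37 * 179; sigma = (1 + 2 + 4) * (1 + 3) * (1 + 37) * (1 + 179) = 7 * 4 * 38 * 180 = 191520; answer 191520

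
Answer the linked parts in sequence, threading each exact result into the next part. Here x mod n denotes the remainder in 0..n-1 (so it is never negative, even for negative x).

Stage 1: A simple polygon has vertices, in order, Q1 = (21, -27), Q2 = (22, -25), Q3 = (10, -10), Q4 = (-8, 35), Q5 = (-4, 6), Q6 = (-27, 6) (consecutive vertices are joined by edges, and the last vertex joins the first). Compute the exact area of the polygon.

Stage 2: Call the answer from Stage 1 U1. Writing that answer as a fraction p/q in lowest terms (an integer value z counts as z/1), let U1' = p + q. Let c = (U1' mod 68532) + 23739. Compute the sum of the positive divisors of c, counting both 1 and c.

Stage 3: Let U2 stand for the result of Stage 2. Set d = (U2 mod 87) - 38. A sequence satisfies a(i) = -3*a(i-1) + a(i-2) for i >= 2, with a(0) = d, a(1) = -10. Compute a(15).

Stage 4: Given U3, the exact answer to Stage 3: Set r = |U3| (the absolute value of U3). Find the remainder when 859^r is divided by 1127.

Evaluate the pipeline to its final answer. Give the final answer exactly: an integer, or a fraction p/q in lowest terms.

Stage 1: cross terms: (21*-25 - 22*-27)=69, (22*-10 - 10*-25)=30, (10*35 - -8*-10)=270, (-8*6 - -4*35)=92, (-4*6 - -27*6)=138, (-27*-27 - 21*6)=603; twice the area = |1202| = 1202; area = 601; answer 601
Stage 2: U1 = 601; threaded value p + q = 602; c = 24341; 24341 = 101 * 241; sigma = (1 + 101) * (1 + 241) = 102 * 242 = 24684; answer 24684
Stage 3: U2 = 24684; d = 25; a(2) = -3*(-10) + 1*(25) = 55; iterating: a(2)=55, a(3)=-175, a(4)=580, a(5)=-1915, a(6)=6325, a(7)=-20890, a(8)=68995, a(9)=-227875, a(10)=752620, a(11)=-2485735, a(12)=8209825, a(13)=-27115210, a(14)=89555455, a(15)=-295781575; answer -295781575
Stage 4: U3 = -295781575; r = 295781575; squarings mod 1127: 859^1=859, 859^2=823, 859^4=2, 859^8=4, 859^16=16, 859^32=256, 859^64=170, 859^128=725, 859^256=443, 859^512=151, 859^1024=261, 859^2048=501, 859^4096=807, 859^8192=970, 859^16384=982, 859^32768=739, 859^65536=653, 859^131072=403, 859^262144=121, 859^524288=1117, 859^1048576=100, 859^2097152=984, 859^4194304=163, 859^8388608=648, 859^16777216=660, 859^33554432=578, 859^67108864=492, 859^134217728=886, 859^268435456=604; 859^295781575 = 859^1 * 859^2 * 859^4 * 859^64 * 859^128 * 859^1024 * 859^16384 * 859^65536 * 859^2097152 * 859^8388608 * 859^16777216 * 859^268435456 = 54 (mod 1127); answer 54

54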